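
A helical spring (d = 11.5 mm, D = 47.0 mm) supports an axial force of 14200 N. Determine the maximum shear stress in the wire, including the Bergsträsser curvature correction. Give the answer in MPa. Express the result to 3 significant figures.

Spring index C = D/d = 47.0/11.5 = 4.0870
K_B = (4C+2)/(4C−3) = 18.348/13.348 = 1.3746
τ₀ = 8FD/(πd³) = 8·14200·47.0/(π·11.5³) = 5.3392e+06/4778 = 1117.5 MPa
τ_max = K·τ₀ = 1.3746 × 1117.5 = 1536.1 MPa

1540 MPa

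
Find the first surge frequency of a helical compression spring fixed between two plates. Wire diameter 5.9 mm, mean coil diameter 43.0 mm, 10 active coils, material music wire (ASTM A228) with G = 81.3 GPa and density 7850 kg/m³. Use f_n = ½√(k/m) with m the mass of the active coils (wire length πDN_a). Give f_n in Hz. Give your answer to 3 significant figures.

k = Gd⁴/(8D³N_a) = (81.3×10³)(5.9⁴)/(8·43.0³·10) = 15.488 N/mm = 15488 N/m
Wire length L = πDN_a = π·43.0·10 = 1350.9 mm
m = ρ·(πd²/4)·L = 7850 × 27.34×10⁻⁶ m² × 1.3509 m = 0.28992 kg
f_n = ½√(k/m) = 0.5·√(15488/0.28992) = 0.5·√(53422) = 115.57 Hz

116 Hz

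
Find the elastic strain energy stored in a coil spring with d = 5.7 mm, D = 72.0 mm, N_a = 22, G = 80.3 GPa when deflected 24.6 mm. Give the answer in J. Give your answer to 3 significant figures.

k = Gd⁴/(8D³N_a) = (80.3×10³)(5.7⁴)/(8·72.0³·22) = 1.2903 N/mm
U = ½kδ² = 0.5 × 1.2903 × 24.6² = 390.43 N·mm = 0.39043 J

0.390 J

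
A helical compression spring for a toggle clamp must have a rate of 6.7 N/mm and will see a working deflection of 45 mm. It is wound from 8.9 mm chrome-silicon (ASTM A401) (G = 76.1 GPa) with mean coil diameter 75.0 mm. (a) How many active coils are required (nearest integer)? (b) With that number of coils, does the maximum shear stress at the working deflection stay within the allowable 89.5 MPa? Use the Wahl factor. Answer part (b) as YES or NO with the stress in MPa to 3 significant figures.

N_a = Gd⁴/(8D³k) = (76.1×10³)(8.9⁴)/(8·75.0³·6.7) = 21.12 → N_a = 21
Actual rate k = Gd⁴/(8D³·21) = 6.7368 N/mm
Working load F = kδ = 6.7368·45 = 303.15 N
C = 75.0/8.9 = 8.4270; K_W = (4C−1)/(4C−4)+0.615/C = 1.1740
τ_max = K_W·8FD/(πd³) = 1.1740·82.129 = 96.416 MPa
τ_max > 89.5 MPa → exceeds allowable

(a) 21 coils; (b) NO, τ_max = 96.4 MPa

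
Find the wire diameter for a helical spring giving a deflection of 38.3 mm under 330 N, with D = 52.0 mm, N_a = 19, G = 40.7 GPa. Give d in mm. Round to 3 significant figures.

8.20 mm

Required rate k = F/δ = 330/38.3 = 8.6162 N/mm
d = (8D³N_a·k / G)^(1/4) = (8·52.0³·19·8.6162 / (40.7×10³))^0.25
  = (4524.5)^0.25 = 8.2015 mm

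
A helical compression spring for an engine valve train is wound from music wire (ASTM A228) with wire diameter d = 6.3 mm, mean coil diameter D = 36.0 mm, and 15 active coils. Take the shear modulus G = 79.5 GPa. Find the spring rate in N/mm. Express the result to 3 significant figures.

22.4 N/mm

k = Gd⁴/(8D³N_a) = (79.5×10³ × 6.3⁴) / (8 × 36.0³ × 15)
  = 1.25236e+08 / 5.59872e+06 = 22.369 N/mm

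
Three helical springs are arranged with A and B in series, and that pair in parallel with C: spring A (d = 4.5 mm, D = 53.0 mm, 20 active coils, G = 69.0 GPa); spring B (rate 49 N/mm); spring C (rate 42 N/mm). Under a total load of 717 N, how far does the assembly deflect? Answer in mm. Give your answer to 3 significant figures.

16.6 mm

k_A = Gd⁴/(8D³N_a) = (69.0×10³)(4.5⁴)/(8·53.0³·20) = 1.1878 N/mm
Springs A,B series: k_AB = 1/(1/1.1878+1/49) = 1.1597 N/mm; parallel with C: k_eq = 1.1597+42 = 43.16 N/mm
δ = F/k_eq = 717/43.16 = 16.613 mm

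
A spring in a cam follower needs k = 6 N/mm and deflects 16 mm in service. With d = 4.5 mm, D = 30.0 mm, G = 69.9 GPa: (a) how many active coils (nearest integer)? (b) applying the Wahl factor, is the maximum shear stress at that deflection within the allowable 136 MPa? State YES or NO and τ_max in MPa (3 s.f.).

N_a = Gd⁴/(8D³k) = (69.9×10³)(4.5⁴)/(8·30.0³·6) = 22.12 → N_a = 22
Actual rate k = Gd⁴/(8D³·22) = 6.0319 N/mm
Working load F = kδ = 6.0319·16 = 96.51 N
C = 30.0/4.5 = 6.6667; K_W = (4C−1)/(4C−4)+0.615/C = 1.2246
τ_max = K_W·8FD/(πd³) = 1.2246·80.909 = 99.081 MPa
τ_max ≤ 136 MPa → acceptable

(a) 22 coils; (b) YES, τ_max = 99.1 MPa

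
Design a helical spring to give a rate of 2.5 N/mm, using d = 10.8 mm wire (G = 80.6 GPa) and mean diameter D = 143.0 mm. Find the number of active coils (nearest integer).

19

N_a = Gd⁴/(8D³k) = (80.6×10³ × 10.8⁴)/(8 × 143.0³ × 2.5)
    = 1.09655e+09 / 5.84841e+07 = 18.75 → 19 coils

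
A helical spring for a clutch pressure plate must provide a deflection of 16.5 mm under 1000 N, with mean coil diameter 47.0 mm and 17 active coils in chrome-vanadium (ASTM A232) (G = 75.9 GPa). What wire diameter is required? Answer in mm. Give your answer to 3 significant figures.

Required rate k = F/δ = 1000/16.5 = 60.606 N/mm
d = (8D³N_a·k / G)^(1/4) = (8·47.0³·17·60.606 / (75.9×10³))^0.25
  = (11275)^0.25 = 10.3045 mm

10.3 mm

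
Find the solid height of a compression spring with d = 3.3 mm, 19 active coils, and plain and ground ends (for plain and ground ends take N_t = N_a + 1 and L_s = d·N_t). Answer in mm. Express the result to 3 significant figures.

plain and ground ends: N_t = N_a + 1 = 19 + 1 = 20
L_s = d·N_t = 3.3 × 20 = 66 mm

66.0 mm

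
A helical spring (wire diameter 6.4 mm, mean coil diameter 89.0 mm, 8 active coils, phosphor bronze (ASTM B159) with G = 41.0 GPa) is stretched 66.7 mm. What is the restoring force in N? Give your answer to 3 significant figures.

102 N

k = Gd⁴/(8D³N_a) = (41.0×10³)(6.4⁴)/(8·89.0³·8) = 1.5246 N/mm
F = k·δ = 1.5246 × 66.7 = 101.69 N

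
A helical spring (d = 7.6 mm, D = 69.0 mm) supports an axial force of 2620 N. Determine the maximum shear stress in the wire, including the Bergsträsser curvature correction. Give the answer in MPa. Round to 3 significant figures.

Spring index C = D/d = 69.0/7.6 = 9.0789
K_B = (4C+2)/(4C−3) = 38.316/33.316 = 1.1501
τ₀ = 8FD/(πd³) = 8·2620·69.0/(π·7.6³) = 1.44624e+06/1379.1 = 1048.7 MPa
τ_max = K·τ₀ = 1.1501 × 1048.7 = 1206.1 MPa

1210 MPa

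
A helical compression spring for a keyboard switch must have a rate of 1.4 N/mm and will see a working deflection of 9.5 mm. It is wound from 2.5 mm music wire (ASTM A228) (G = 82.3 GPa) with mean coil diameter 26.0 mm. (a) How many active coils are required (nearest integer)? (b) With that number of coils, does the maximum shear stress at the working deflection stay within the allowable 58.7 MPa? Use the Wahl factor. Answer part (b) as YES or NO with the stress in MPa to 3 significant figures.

(a) 16 coils; (b) NO, τ_max = 65.5 MPa

N_a = Gd⁴/(8D³k) = (82.3×10³)(2.5⁴)/(8·26.0³·1.4) = 16.33 → N_a = 16
Actual rate k = Gd⁴/(8D³·16) = 1.429 N/mm
Working load F = kδ = 1.429·9.5 = 13.575 N
C = 26.0/2.5 = 10.4000; K_W = (4C−1)/(4C−4)+0.615/C = 1.1389
τ_max = K_W·8FD/(πd³) = 1.1389·57.524 = 65.515 MPa
τ_max > 58.7 MPa → exceeds allowable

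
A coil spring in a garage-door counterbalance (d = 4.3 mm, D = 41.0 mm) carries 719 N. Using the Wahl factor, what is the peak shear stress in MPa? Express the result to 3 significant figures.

1090 MPa

Spring index C = D/d = 41.0/4.3 = 9.5349
K_W = (4C−1)/(4C−4) + 0.615/C = 37.140/34.140 + 0.0645 = 1.1524
τ₀ = 8FD/(πd³) = 8·719·41.0/(π·4.3³) = 235832/249.78 = 944.16 MPa
τ_max = K·τ₀ = 1.1524 × 944.16 = 1088 MPa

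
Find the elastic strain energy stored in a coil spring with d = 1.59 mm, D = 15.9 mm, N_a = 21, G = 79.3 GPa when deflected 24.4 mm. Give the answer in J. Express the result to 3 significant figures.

0.223 J

k = Gd⁴/(8D³N_a) = (79.3×10³)(1.59⁴)/(8·15.9³·21) = 0.75052 N/mm
U = ½kδ² = 0.5 × 0.75052 × 24.4² = 223.41 N·mm = 0.22341 J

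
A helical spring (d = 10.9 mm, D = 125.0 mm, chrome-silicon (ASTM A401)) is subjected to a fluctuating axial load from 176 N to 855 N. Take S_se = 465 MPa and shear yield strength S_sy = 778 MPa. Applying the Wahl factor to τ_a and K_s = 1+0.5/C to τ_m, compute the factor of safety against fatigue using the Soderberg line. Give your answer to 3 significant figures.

2.69

C = D/d = 125.0/10.9 = 11.4679; K_W = (4C−1)/(4C−4)+0.615/C = 1.1253; K_s = 1+0.5/C = 1.0436
F_a = (F_max−F_min)/2 = 339.5 N; F_m = (F_max+F_min)/2 = 515.5 N
τ_a = K_W·8F_aD/(πd³) = 1.1253 × 83.447 = 93.901 MPa
τ_m = K_s·8F_mD/(πd³) = 1.0436 × 126.71 = 132.23 MPa
Soderberg: 1/n_f = τ_a/S_se + τ_m/S_sy = 93.901/465 + 132.23/778 = 0.20194 + 0.16996 = 0.3719
n_f = 1/0.3719 = 2.689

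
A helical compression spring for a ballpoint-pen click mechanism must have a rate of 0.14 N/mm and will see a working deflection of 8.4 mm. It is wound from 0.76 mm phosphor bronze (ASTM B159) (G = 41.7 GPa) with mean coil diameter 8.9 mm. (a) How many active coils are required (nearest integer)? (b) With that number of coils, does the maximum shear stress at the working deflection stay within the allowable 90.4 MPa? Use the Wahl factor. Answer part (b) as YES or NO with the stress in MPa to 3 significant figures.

(a) 18 coils; (b) YES, τ_max = 66.7 MPa

N_a = Gd⁴/(8D³k) = (41.7×10³)(0.76⁴)/(8·8.9³·0.14) = 17.62 → N_a = 18
Actual rate k = Gd⁴/(8D³·18) = 0.13704 N/mm
Working load F = kδ = 0.13704·8.4 = 1.1512 N
C = 8.9/0.76 = 11.7105; K_W = (4C−1)/(4C−4)+0.615/C = 1.1225
τ_max = K_W·8FD/(πd³) = 1.1225·59.433 = 66.716 MPa
τ_max ≤ 90.4 MPa → acceptable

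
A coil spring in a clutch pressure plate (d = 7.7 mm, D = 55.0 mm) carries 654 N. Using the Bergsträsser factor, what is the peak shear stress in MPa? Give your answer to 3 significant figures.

Spring index C = D/d = 55.0/7.7 = 7.1429
K_B = (4C+2)/(4C−3) = 30.571/25.571 = 1.1955
τ₀ = 8FD/(πd³) = 8·654·55.0/(π·7.7³) = 287760/1434.2 = 200.64 MPa
τ_max = K·τ₀ = 1.1955 × 200.64 = 239.87 MPa

240 MPa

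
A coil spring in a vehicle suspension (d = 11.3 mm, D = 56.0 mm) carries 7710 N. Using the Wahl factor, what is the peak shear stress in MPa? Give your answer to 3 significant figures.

Spring index C = D/d = 56.0/11.3 = 4.9558
K_W = (4C−1)/(4C−4) + 0.615/C = 18.823/15.823 + 0.1241 = 1.3137
τ₀ = 8FD/(πd³) = 8·7710·56.0/(π·11.3³) = 3.45408e+06/4533 = 761.99 MPa
τ_max = K·τ₀ = 1.3137 × 761.99 = 1001 MPa

1000 MPa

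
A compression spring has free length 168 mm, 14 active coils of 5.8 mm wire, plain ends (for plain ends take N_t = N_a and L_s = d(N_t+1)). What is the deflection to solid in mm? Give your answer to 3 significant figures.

81.0 mm

N_t = 14; L_s = 5.8·15 = 87 mm
δ_solid = L₀ − L_s = 168 − 87 = 81 mm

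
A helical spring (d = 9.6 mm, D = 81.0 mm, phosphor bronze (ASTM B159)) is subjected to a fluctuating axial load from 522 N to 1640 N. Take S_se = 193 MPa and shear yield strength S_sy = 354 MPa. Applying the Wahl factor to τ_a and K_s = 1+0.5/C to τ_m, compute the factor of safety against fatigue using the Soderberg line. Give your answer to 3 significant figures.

C = D/d = 81.0/9.6 = 8.4375; K_W = (4C−1)/(4C−4)+0.615/C = 1.1737; K_s = 1+0.5/C = 1.0593
F_a = (F_max−F_min)/2 = 559 N; F_m = (F_max+F_min)/2 = 1081 N
τ_a = K_W·8F_aD/(πd³) = 1.1737 × 130.32 = 152.96 MPa
τ_m = K_s·8F_mD/(πd³) = 1.0593 × 252.02 = 266.96 MPa
Soderberg: 1/n_f = τ_a/S_se + τ_m/S_sy = 152.96/193 + 266.96/354 = 0.79256 + 0.75411 = 1.5467
n_f = 1/1.5467 = 0.6465

0.647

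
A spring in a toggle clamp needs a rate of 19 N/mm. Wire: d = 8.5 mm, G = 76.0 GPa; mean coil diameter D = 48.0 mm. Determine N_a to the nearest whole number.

24

N_a = Gd⁴/(8D³k) = (76.0×10³ × 8.5⁴)/(8 × 48.0³ × 19)
    = 3.96725e+08 / 1.681e+07 = 23.6 → 24 coils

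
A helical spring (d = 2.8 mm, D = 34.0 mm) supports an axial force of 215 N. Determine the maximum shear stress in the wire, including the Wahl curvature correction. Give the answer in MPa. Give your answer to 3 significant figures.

Spring index C = D/d = 34.0/2.8 = 12.1429
K_W = (4C−1)/(4C−4) + 0.615/C = 47.571/44.571 + 0.0506 = 1.1180
τ₀ = 8FD/(πd³) = 8·215·34.0/(π·2.8³) = 58480/68.964 = 847.98 MPa
τ_max = K·τ₀ = 1.1180 × 847.98 = 948 MPa

948 MPa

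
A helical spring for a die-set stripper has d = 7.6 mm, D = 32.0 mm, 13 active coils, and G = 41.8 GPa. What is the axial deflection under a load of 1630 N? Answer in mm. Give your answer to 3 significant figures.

k = Gd⁴/(8D³N_a) = (41.8×10³)(7.6⁴)/(8·32.0³·13) = 40.921 N/mm
δ = F/k = 1630 / 40.921 = 39.833 mm

39.8 mm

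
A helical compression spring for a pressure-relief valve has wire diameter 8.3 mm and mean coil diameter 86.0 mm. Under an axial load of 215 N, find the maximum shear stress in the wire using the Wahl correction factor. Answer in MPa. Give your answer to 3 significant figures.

93.8 MPa

Spring index C = D/d = 86.0/8.3 = 10.3614
K_W = (4C−1)/(4C−4) + 0.615/C = 40.446/37.446 + 0.0594 = 1.1395
τ₀ = 8FD/(πd³) = 8·215·86.0/(π·8.3³) = 147920/1796.3 = 82.346 MPa
τ_max = K·τ₀ = 1.1395 × 82.346 = 93.831 MPa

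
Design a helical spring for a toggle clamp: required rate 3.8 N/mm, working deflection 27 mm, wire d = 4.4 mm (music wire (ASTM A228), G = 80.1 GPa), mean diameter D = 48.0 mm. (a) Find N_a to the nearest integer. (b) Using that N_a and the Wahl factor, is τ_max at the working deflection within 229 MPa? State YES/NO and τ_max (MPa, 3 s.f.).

(a) 9 coils; (b) YES, τ_max = 165 MPa

N_a = Gd⁴/(8D³k) = (80.1×10³)(4.4⁴)/(8·48.0³·3.8) = 8.93 → N_a = 9
Actual rate k = Gd⁴/(8D³·9) = 3.7704 N/mm
Working load F = kδ = 3.7704·27 = 101.8 N
C = 48.0/4.4 = 10.9091; K_W = (4C−1)/(4C−4)+0.615/C = 1.1321
τ_max = K_W·8FD/(πd³) = 1.1321·146.07 = 165.37 MPa
τ_max ≤ 229 MPa → acceptable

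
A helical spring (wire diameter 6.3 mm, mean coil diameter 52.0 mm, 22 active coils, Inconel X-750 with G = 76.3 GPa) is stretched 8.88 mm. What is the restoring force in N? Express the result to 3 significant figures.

43.1 N

k = Gd⁴/(8D³N_a) = (76.3×10³)(6.3⁴)/(8·52.0³·22) = 4.857 N/mm
F = k·δ = 4.857 × 8.88 = 43.13 N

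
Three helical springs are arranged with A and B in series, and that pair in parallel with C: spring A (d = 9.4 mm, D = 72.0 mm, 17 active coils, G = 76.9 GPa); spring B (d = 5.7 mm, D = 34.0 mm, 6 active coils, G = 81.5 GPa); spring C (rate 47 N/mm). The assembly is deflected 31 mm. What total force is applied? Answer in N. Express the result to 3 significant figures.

1750 N

k_A = Gd⁴/(8D³N_a) = (76.9×10³)(9.4⁴)/(8·72.0³·17) = 11.828 N/mm
k_B = Gd⁴/(8D³N_a) = (81.5×10³)(5.7⁴)/(8·34.0³·6) = 45.601 N/mm
Springs A,B series: k_AB = 1/(1/11.828+1/45.601) = 9.3918 N/mm; parallel with C: k_eq = 9.3918+47 = 56.392 N/mm
F = k_eq·δ = 56.392·31 = 1748.1 N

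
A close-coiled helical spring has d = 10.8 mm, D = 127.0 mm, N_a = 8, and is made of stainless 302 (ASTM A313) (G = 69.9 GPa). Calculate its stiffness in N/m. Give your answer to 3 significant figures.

7250 N/m

k = Gd⁴/(8D³N_a) = (69.9×10³ × 10.8⁴) / (8 × 127.0³ × 8)
  = 9.50982e+08 / 1.31097e+08 = 7.2541 N/mm = 7254.1 N/m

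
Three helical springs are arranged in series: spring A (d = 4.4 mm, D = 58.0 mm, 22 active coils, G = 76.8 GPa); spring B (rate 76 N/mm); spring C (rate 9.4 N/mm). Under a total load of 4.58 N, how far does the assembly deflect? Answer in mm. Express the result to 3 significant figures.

k_A = Gd⁴/(8D³N_a) = (76.8×10³)(4.4⁴)/(8·58.0³·22) = 0.83825 N/mm
Series: 1/k_eq = 1/0.83825 + 1/76 + 1/9.4 = 1.3125; k_eq = 0.76191 N/mm
δ = F/k_eq = 4.58/0.76191 = 6.0112 mm

6.01 mm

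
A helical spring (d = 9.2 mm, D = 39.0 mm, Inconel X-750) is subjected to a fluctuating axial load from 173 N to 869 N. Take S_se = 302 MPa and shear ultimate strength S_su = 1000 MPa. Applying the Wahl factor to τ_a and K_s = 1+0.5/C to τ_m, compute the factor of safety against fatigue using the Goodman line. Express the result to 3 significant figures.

3.62

C = D/d = 39.0/9.2 = 4.2391; K_W = (4C−1)/(4C−4)+0.615/C = 1.3766; K_s = 1+0.5/C = 1.1179
F_a = (F_max−F_min)/2 = 348 N; F_m = (F_max+F_min)/2 = 521 N
τ_a = K_W·8F_aD/(πd³) = 1.3766 × 44.383 = 61.099 MPa
τ_m = K_s·8F_mD/(πd³) = 1.1179 × 66.448 = 74.285 MPa
Goodman: 1/n_f = τ_a/S_se + τ_m/S_su = 61.099/302 + 74.285/1000 = 0.20231 + 0.07428 = 0.2766
n_f = 1/0.2766 = 3.615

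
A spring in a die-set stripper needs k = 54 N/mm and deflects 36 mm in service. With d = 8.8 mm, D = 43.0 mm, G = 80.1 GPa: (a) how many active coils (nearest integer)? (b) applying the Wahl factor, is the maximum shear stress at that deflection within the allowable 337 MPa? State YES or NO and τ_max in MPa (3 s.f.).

(a) 14 coils; (b) NO, τ_max = 412 MPa

N_a = Gd⁴/(8D³k) = (80.1×10³)(8.8⁴)/(8·43.0³·54) = 13.99 → N_a = 14
Actual rate k = Gd⁴/(8D³·14) = 53.944 N/mm
Working load F = kδ = 53.944·36 = 1942 N
C = 43.0/8.8 = 4.8864; K_W = (4C−1)/(4C−4)+0.615/C = 1.3188
τ_max = K_W·8FD/(πd³) = 1.3188·312.03 = 411.52 MPa
τ_max > 337 MPa → exceeds allowable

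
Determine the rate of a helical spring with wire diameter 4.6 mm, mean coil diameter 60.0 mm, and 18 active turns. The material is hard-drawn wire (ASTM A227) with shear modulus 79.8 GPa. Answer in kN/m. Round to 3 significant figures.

1.15 kN/m

k = Gd⁴/(8D³N_a) = (79.8×10³ × 4.6⁴) / (8 × 60.0³ × 18)
  = 3.57301e+07 / 3.1104e+07 = 1.1487 N/mm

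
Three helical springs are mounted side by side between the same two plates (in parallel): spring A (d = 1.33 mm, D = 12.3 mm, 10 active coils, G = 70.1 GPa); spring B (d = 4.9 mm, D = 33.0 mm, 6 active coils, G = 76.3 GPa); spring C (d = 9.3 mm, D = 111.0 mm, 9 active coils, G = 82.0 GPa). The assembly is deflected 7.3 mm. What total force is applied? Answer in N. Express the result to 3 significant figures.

242 N

k_A = Gd⁴/(8D³N_a) = (70.1×10³)(1.33⁴)/(8·12.3³·10) = 1.4734 N/mm
k_B = Gd⁴/(8D³N_a) = (76.3×10³)(4.9⁴)/(8·33.0³·6) = 25.499 N/mm
k_C = Gd⁴/(8D³N_a) = (82.0×10³)(9.3⁴)/(8·111.0³·9) = 6.2294 N/mm
Parallel: k_eq = 1.4734 + 25.499 + 6.2294 = 33.202 N/mm
F = k_eq·δ = 33.202·7.3 = 242.37 N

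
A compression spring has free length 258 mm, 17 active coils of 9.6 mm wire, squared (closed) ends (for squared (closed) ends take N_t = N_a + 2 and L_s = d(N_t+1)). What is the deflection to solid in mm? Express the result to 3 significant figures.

N_t = 19; L_s = 9.6·20 = 192 mm
δ_solid = L₀ − L_s = 258 − 192 = 66 mm

66.0 mm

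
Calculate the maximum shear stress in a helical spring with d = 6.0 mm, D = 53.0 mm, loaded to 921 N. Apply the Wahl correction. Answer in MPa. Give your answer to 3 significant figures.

Spring index C = D/d = 53.0/6.0 = 8.8333
K_W = (4C−1)/(4C−4) + 0.615/C = 34.333/31.333 + 0.0696 = 1.1654
τ₀ = 8FD/(πd³) = 8·921·53.0/(π·6.0³) = 390504/678.58 = 575.47 MPa
τ_max = K·τ₀ = 1.1654 × 575.47 = 670.63 MPa

671 MPa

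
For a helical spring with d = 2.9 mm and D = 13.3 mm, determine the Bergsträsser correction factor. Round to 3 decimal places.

1.326

C = D/d = 13.3/2.9 = 4.5862
K_B = (4C+2)/(4C−3) = 20.345/15.345 = 1.3258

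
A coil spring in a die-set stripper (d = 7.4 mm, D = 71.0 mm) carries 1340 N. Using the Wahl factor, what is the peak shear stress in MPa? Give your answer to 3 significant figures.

Spring index C = D/d = 71.0/7.4 = 9.5946
K_W = (4C−1)/(4C−4) + 0.615/C = 37.378/34.378 + 0.0641 = 1.1514
τ₀ = 8FD/(πd³) = 8·1340·71.0/(π·7.4³) = 761120/1273 = 597.87 MPa
τ_max = K·τ₀ = 1.1514 × 597.87 = 688.37 MPa

688 MPa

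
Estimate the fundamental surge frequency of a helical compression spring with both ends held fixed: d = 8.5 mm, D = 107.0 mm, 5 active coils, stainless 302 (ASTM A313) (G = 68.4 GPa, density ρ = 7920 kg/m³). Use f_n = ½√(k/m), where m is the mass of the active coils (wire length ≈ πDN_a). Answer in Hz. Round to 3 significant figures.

k = Gd⁴/(8D³N_a) = (68.4×10³)(8.5⁴)/(8·107.0³·5) = 7.2865 N/mm = 7286.5 N/m
Wire length L = πDN_a = π·107.0·5 = 1680.8 mm
m = ρ·(πd²/4)·L = 7920 × 56.745×10⁻⁶ m² × 1.6808 m = 0.75536 kg
f_n = ½√(k/m) = 0.5·√(7286.5/0.75536) = 0.5·√(9646.4) = 49.108 Hz

49.1 Hz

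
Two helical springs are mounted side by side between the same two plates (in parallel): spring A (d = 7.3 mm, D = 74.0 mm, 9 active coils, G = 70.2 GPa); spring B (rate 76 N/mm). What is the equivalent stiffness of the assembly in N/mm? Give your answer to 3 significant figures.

k_A = Gd⁴/(8D³N_a) = (70.2×10³)(7.3⁴)/(8·74.0³·9) = 6.8328 N/mm
Parallel: k_eq = 6.8328 + 76 = 82.833 N/mm

82.8 N/mm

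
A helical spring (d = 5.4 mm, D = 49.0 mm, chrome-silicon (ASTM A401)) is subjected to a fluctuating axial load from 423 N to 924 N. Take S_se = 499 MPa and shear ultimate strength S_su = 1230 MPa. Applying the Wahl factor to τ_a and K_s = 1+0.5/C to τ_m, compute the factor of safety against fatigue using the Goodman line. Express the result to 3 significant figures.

1.09

C = D/d = 49.0/5.4 = 9.0741; K_W = (4C−1)/(4C−4)+0.615/C = 1.1607; K_s = 1+0.5/C = 1.0551
F_a = (F_max−F_min)/2 = 250.5 N; F_m = (F_max+F_min)/2 = 673.5 N
τ_a = K_W·8F_aD/(πd³) = 1.1607 × 198.5 = 230.39 MPa
τ_m = K_s·8F_mD/(πd³) = 1.0551 × 533.69 = 563.1 MPa
Goodman: 1/n_f = τ_a/S_se + τ_m/S_su = 230.39/499 + 563.1/1230 = 0.46171 + 0.45781 = 0.91952
n_f = 1/0.91952 = 1.088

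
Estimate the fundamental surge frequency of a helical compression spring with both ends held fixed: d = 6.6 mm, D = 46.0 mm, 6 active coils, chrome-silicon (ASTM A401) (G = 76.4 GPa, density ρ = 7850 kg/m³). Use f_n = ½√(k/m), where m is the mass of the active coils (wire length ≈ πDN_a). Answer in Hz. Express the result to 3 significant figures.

k = Gd⁴/(8D³N_a) = (76.4×10³)(6.6⁴)/(8·46.0³·6) = 31.028 N/mm = 31028 N/m
Wire length L = πDN_a = π·46.0·6 = 867.08 mm
m = ρ·(πd²/4)·L = 7850 × 34.212×10⁻⁶ m² × 0.86708 m = 0.23287 kg
f_n = ½√(k/m) = 0.5·√(31028/0.23287) = 0.5·√(1.3324e+05) = 182.51 Hz

183 Hz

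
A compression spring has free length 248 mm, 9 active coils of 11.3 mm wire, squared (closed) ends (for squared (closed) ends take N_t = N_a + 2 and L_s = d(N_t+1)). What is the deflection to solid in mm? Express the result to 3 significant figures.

N_t = 11; L_s = 11.3·12 = 135.6 mm
δ_solid = L₀ − L_s = 248 − 135.6 = 112.4 mm

112 mm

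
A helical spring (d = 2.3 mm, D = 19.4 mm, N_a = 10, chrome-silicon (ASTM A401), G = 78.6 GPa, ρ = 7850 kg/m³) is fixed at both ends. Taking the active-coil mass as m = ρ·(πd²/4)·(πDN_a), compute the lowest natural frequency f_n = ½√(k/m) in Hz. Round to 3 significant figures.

218 Hz

k = Gd⁴/(8D³N_a) = (78.6×10³)(2.3⁴)/(8·19.4³·10) = 3.7656 N/mm = 3765.6 N/m
Wire length L = πDN_a = π·19.4·10 = 609.47 mm
m = ρ·(πd²/4)·L = 7850 × 4.1548×10⁻⁶ m² × 0.60947 m = 0.019878 kg
f_n = ½√(k/m) = 0.5·√(3765.6/0.019878) = 0.5·√(1.8944e+05) = 217.62 Hz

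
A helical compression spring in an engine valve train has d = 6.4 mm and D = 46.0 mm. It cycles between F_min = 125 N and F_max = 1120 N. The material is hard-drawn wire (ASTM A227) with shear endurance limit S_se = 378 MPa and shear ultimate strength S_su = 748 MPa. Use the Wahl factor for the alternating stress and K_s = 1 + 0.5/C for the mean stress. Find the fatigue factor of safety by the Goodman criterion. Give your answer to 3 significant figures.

0.903

C = D/d = 46.0/6.4 = 7.1875; K_W = (4C−1)/(4C−4)+0.615/C = 1.2068; K_s = 1+0.5/C = 1.0696
F_a = (F_max−F_min)/2 = 497.5 N; F_m = (F_max+F_min)/2 = 622.5 N
τ_a = K_W·8F_aD/(πd³) = 1.2068 × 222.31 = 268.27 MPa
τ_m = K_s·8F_mD/(πd³) = 1.0696 × 278.16 = 297.51 MPa
Goodman: 1/n_f = τ_a/S_se + τ_m/S_su = 268.27/378 + 297.51/748 = 0.70972 + 0.39774 = 1.1075
n_f = 1/1.1075 = 0.903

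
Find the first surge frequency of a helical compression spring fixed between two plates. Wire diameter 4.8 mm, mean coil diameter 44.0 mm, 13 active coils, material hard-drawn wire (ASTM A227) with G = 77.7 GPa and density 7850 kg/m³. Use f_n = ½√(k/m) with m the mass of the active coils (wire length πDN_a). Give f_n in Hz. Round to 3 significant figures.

67.5 Hz

k = Gd⁴/(8D³N_a) = (77.7×10³)(4.8⁴)/(8·44.0³·13) = 4.6558 N/mm = 4655.8 N/m
Wire length L = πDN_a = π·44.0·13 = 1797 mm
m = ρ·(πd²/4)·L = 7850 × 18.096×10⁻⁶ m² × 1.797 m = 0.25526 kg
f_n = ½√(k/m) = 0.5·√(4655.8/0.25526) = 0.5·√(18239) = 67.526 Hz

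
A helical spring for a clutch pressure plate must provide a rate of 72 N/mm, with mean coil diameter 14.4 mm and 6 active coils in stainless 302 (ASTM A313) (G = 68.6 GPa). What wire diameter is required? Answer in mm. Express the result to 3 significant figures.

d = (8D³N_a·k / G)^(1/4) = (8·14.4³·6·72 / (68.6×10³))^0.25
  = (150.43)^0.25 = 3.5021 mm

3.50 mm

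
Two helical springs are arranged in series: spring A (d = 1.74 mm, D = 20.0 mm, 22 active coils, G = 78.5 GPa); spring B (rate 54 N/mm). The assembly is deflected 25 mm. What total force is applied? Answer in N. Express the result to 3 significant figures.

12.7 N

k_A = Gd⁴/(8D³N_a) = (78.5×10³)(1.74⁴)/(8·20.0³·22) = 0.51105 N/mm
Series: 1/k_eq = 1/0.51105 + 1/54 = 1.9753; k_eq = 0.50626 N/mm
F = k_eq·δ = 0.50626·25 = 12.656 N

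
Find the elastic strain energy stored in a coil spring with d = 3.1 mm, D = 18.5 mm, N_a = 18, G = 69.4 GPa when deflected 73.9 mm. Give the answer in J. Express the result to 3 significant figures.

19.2 J

k = Gd⁴/(8D³N_a) = (69.4×10³)(3.1⁴)/(8·18.5³·18) = 7.0296 N/mm
U = ½kδ² = 0.5 × 7.0296 × 73.9² = 19195 N·mm = 19.195 J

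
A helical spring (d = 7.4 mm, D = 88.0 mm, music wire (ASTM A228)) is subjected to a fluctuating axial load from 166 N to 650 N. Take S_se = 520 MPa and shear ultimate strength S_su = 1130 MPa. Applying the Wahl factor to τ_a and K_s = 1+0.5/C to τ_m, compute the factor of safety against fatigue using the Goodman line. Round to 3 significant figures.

C = D/d = 88.0/7.4 = 11.8919; K_W = (4C−1)/(4C−4)+0.615/C = 1.1206; K_s = 1+0.5/C = 1.0420
F_a = (F_max−F_min)/2 = 242 N; F_m = (F_max+F_min)/2 = 408 N
τ_a = K_W·8F_aD/(πd³) = 1.1206 × 133.83 = 149.96 MPa
τ_m = K_s·8F_mD/(πd³) = 1.0420 × 225.63 = 235.11 MPa
Goodman: 1/n_f = τ_a/S_se + τ_m/S_su = 149.96/520 + 235.11/1130 = 0.28839 + 0.20806 = 0.49645
n_f = 1/0.49645 = 2.014

2.01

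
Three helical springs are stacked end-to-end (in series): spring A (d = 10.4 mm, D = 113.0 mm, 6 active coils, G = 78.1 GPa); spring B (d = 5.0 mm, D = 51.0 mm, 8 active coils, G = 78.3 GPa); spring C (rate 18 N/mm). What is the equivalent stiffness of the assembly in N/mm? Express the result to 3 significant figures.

3.28 N/mm

k_A = Gd⁴/(8D³N_a) = (78.1×10³)(10.4⁴)/(8·113.0³·6) = 13.192 N/mm
k_B = Gd⁴/(8D³N_a) = (78.3×10³)(5.0⁴)/(8·51.0³·8) = 5.7644 N/mm
Series: 1/k_eq = 1/13.192 + 1/5.7644 + 1/18 = 0.30484; k_eq = 3.2804 N/mm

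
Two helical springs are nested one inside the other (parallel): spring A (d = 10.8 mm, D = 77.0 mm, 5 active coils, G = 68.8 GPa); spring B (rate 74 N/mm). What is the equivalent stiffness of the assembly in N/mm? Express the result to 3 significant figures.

k_A = Gd⁴/(8D³N_a) = (68.8×10³)(10.8⁴)/(8·77.0³·5) = 51.257 N/mm
Parallel: k_eq = 51.257 + 74 = 125.26 N/mm

125 N/mm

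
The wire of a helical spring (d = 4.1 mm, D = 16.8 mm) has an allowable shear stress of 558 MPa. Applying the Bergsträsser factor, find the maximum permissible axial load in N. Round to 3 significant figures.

655 N

C = D/d = 16.8/4.1 = 4.0976
K_B = (4C+2)/(4C−3) = 18.390/13.390 = 1.3734
τ_max = K·8FD/(πd³) → F_max = τ_allow·πd³/(8DK)
F_max = 558·π·4.1³/(8·16.8·1.3734) = 1.2082e+05/184.59 = 654.54 N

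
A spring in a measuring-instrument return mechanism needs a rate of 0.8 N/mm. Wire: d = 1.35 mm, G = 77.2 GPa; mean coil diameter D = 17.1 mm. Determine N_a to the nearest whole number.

8

N_a = Gd⁴/(8D³k) = (77.2×10³ × 1.35⁴)/(8 × 17.1³ × 0.8)
    = 256420 / 32001.4 = 8.013 → 8 coils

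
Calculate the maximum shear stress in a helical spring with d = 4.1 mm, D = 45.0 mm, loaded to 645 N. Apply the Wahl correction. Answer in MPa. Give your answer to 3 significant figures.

1210 MPa

Spring index C = D/d = 45.0/4.1 = 10.9756
K_W = (4C−1)/(4C−4) + 0.615/C = 42.902/39.902 + 0.0560 = 1.1312
τ₀ = 8FD/(πd³) = 8·645·45.0/(π·4.1³) = 232200/216.52 = 1072.4 MPa
τ_max = K·τ₀ = 1.1312 × 1072.4 = 1213.1 MPa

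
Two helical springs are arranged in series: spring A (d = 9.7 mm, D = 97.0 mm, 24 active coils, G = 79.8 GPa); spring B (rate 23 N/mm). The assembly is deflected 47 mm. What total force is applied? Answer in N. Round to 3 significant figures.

k_A = Gd⁴/(8D³N_a) = (79.8×10³)(9.7⁴)/(8·97.0³·24) = 4.0316 N/mm
Series: 1/k_eq = 1/4.0316 + 1/23 = 0.29152; k_eq = 3.4303 N/mm
F = k_eq·δ = 3.4303·47 = 161.22 N

161 N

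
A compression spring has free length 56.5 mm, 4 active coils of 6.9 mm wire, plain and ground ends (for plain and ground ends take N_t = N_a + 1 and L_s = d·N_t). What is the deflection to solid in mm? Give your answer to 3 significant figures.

22.0 mm

N_t = 5; L_s = 6.9·5 = 34.5 mm
δ_solid = L₀ − L_s = 56.5 − 34.5 = 22 mm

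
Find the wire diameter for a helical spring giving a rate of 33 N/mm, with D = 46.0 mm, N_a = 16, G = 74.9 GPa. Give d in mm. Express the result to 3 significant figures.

d = (8D³N_a·k / G)^(1/4) = (8·46.0³·16·33 / (74.9×10³))^0.25
  = (5489.3)^0.25 = 8.6075 mm

8.61 mm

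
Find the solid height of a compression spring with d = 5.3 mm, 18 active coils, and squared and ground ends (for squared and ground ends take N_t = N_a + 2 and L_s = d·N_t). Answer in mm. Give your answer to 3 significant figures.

106 mm

squared and ground ends: N_t = N_a + 2 = 18 + 2 = 20
L_s = d·N_t = 5.3 × 20 = 106 mm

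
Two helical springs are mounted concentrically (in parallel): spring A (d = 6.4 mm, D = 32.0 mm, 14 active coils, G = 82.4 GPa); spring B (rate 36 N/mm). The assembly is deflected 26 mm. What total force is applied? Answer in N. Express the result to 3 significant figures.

k_A = Gd⁴/(8D³N_a) = (82.4×10³)(6.4⁴)/(8·32.0³·14) = 37.669 N/mm
Parallel: k_eq = 37.669 + 36 = 73.669 N/mm
F = k_eq·δ = 73.669·26 = 1915.4 N

1920 N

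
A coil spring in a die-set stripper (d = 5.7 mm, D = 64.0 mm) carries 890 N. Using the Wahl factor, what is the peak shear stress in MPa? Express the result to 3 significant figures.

884 MPa

Spring index C = D/d = 64.0/5.7 = 11.2281
K_W = (4C−1)/(4C−4) + 0.615/C = 43.912/40.912 + 0.0548 = 1.1281
τ₀ = 8FD/(πd³) = 8·890·64.0/(π·5.7³) = 455680/581.8 = 783.22 MPa
τ_max = K·τ₀ = 1.1281 × 783.22 = 883.55 MPa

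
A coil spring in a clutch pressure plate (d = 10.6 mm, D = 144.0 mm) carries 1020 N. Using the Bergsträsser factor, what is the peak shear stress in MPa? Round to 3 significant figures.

Spring index C = D/d = 144.0/10.6 = 13.5849
K_B = (4C+2)/(4C−3) = 56.340/51.340 = 1.0974
τ₀ = 8FD/(πd³) = 8·1020·144.0/(π·10.6³) = 1.17504e+06/3741.7 = 314.04 MPa
τ_max = K·τ₀ = 1.0974 × 314.04 = 344.62 MPa

345 MPa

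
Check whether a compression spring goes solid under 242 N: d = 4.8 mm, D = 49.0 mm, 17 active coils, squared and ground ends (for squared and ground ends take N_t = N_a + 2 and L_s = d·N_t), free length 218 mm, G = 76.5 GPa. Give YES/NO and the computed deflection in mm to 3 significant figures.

k = Gd⁴/(8D³N_a) = (76.5×10³)(4.8⁴)/(8·49.0³·17) = 2.538 N/mm
N_t = 19; L_s = 4.8·19 = 91.2 mm; δ_solid = L₀ − L_s = 218 − 91.2 = 126.8 mm
δ = F/k = 242/2.538 = 95.349 mm
δ < δ_solid → spring does not go solid

NO, δ = 95.3 mm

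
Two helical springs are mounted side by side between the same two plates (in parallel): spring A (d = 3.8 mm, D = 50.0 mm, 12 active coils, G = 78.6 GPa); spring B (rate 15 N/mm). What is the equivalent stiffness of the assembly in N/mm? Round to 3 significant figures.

k_A = Gd⁴/(8D³N_a) = (78.6×10³)(3.8⁴)/(8·50.0³·12) = 1.3658 N/mm
Parallel: k_eq = 1.3658 + 15 = 16.366 N/mm

16.4 N/mm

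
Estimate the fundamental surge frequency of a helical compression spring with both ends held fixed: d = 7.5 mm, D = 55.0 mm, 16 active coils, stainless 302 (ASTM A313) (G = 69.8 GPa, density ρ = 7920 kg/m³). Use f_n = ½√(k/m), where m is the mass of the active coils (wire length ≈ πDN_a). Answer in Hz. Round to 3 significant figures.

k = Gd⁴/(8D³N_a) = (69.8×10³)(7.5⁴)/(8·55.0³·16) = 10.371 N/mm = 10371 N/m
Wire length L = πDN_a = π·55.0·16 = 2764.6 mm
m = ρ·(πd²/4)·L = 7920 × 44.179×10⁻⁶ m² × 2.7646 m = 0.96732 kg
f_n = ½√(k/m) = 0.5·√(10371/0.96732) = 0.5·√(10721) = 51.771 Hz

51.8 Hz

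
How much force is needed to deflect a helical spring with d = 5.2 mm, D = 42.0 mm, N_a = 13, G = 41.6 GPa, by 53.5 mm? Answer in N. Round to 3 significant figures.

211 N

k = Gd⁴/(8D³N_a) = (41.6×10³)(5.2⁴)/(8·42.0³·13) = 3.9475 N/mm
F = k·δ = 3.9475 × 53.5 = 211.19 N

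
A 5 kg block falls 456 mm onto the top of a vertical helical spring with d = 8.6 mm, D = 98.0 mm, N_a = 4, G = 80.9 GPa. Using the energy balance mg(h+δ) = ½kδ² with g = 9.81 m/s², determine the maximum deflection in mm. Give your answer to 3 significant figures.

k = Gd⁴/(8D³N_a) = (80.9×10³)(8.6⁴)/(8·98.0³·4) = 14.693 N/mm
W = mg = 5 × 9.81 = 49.05 N
½kδ² − Wδ − Wh = 0 → δ = (W + √(W² + 2kWh))/k
δ = (49.05 + √(2405.9 + 657276))/14.693 = (49.05 + 812.21)/14.693 = 58.616 mm

58.6 mm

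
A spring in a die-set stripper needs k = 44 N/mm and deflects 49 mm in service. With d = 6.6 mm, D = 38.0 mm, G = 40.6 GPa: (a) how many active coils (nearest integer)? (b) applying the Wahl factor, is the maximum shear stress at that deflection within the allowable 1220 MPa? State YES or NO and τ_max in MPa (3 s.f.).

(a) 4 coils; (b) YES, τ_max = 915 MPa

N_a = Gd⁴/(8D³k) = (40.6×10³)(6.6⁴)/(8·38.0³·44) = 3.988 → N_a = 4
Actual rate k = Gd⁴/(8D³·4) = 43.873 N/mm
Working load F = kδ = 43.873·49 = 2149.8 N
C = 38.0/6.6 = 5.7576; K_W = (4C−1)/(4C−4)+0.615/C = 1.2645
τ_max = K_W·8FD/(πd³) = 1.2645·723.58 = 914.94 MPa
τ_max ≤ 1220 MPa → acceptable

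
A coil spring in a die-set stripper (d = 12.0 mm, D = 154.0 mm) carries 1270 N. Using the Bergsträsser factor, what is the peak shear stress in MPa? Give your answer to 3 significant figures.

Spring index C = D/d = 154.0/12.0 = 12.8333
K_B = (4C+2)/(4C−3) = 53.333/48.333 = 1.1034
τ₀ = 8FD/(πd³) = 8·1270·154.0/(π·12.0³) = 1.56464e+06/5428.7 = 288.22 MPa
τ_max = K·τ₀ = 1.1034 × 288.22 = 318.03 MPa

318 MPa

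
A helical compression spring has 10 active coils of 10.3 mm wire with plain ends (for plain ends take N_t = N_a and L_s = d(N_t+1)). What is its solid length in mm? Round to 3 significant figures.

113 mm

plain ends: N_t = N_a = 10
L_s = d·(N_t+1) = 10.3 × 11 = 113.3 mm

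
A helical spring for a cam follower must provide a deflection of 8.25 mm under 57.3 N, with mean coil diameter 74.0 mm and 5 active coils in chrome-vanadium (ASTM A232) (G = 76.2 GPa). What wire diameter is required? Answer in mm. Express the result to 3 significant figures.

6.20 mm

Required rate k = F/δ = 57.3/8.25 = 6.9455 N/mm
d = (8D³N_a·k / G)^(1/4) = (8·74.0³·5·6.9455 / (76.2×10³))^0.25
  = (1477.4)^0.25 = 6.1998 mm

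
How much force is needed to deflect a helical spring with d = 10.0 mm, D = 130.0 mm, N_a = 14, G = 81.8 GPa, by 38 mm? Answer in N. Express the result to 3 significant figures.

126 N

k = Gd⁴/(8D³N_a) = (81.8×10³)(10.0⁴)/(8·130.0³·14) = 3.3243 N/mm
F = k·δ = 3.3243 × 38 = 126.32 N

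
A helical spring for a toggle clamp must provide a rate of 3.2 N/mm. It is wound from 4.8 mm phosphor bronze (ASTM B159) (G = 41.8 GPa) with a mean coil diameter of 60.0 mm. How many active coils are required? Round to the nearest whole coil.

N_a = Gd⁴/(8D³k) = (41.8×10³ × 4.8⁴)/(8 × 60.0³ × 3.2)
    = 2.21892e+07 / 5.5296e+06 = 4.013 → 4 coils

4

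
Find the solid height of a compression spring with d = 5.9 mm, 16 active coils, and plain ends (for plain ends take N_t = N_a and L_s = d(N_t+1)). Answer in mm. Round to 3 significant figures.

100 mm

plain ends: N_t = N_a = 16
L_s = d·(N_t+1) = 5.9 × 17 = 100.3 mm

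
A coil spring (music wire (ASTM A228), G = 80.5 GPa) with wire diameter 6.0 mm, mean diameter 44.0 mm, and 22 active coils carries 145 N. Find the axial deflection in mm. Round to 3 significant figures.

20.8 mm

k = Gd⁴/(8D³N_a) = (80.5×10³)(6.0⁴)/(8·44.0³·22) = 6.9587 N/mm
δ = F/k = 145 / 6.9587 = 20.837 mm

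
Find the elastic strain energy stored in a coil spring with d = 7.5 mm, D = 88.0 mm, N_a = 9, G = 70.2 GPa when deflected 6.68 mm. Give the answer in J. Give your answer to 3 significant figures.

k = Gd⁴/(8D³N_a) = (70.2×10³)(7.5⁴)/(8·88.0³·9) = 4.5269 N/mm
U = ½kδ² = 0.5 × 4.5269 × 6.68² = 101 N·mm = 0.101 J

0.101 J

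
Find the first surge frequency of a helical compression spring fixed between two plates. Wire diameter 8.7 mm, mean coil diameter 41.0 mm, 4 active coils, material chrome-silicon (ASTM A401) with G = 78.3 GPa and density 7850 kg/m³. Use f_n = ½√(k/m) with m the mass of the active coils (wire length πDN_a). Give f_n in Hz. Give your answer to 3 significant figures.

460 Hz

k = Gd⁴/(8D³N_a) = (78.3×10³)(8.7⁴)/(8·41.0³·4) = 203.39 N/mm = 2.0339e+05 N/m
Wire length L = πDN_a = π·41.0·4 = 515.22 mm
m = ρ·(πd²/4)·L = 7850 × 59.447×10⁻⁶ m² × 0.51522 m = 0.24043 kg
f_n = ½√(k/m) = 0.5·√(2.0339e+05/0.24043) = 0.5·√(8.4595e+05) = 459.88 Hz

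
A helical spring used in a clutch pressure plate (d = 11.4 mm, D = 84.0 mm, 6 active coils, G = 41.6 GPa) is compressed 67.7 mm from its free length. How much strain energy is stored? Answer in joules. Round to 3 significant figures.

k = Gd⁴/(8D³N_a) = (41.6×10³)(11.4⁴)/(8·84.0³·6) = 24.696 N/mm
U = ½kδ² = 0.5 × 24.696 × 67.7² = 56595 N·mm = 56.595 J

56.6 J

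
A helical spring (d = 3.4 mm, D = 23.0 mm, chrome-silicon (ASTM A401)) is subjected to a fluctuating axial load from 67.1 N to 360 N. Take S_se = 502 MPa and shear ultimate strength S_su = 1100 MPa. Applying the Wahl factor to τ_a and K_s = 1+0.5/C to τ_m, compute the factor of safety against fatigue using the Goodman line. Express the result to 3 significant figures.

1.19

C = D/d = 23.0/3.4 = 6.7647; K_W = (4C−1)/(4C−4)+0.615/C = 1.2210; K_s = 1+0.5/C = 1.0739
F_a = (F_max−F_min)/2 = 146.45 N; F_m = (F_max+F_min)/2 = 213.55 N
τ_a = K_W·8F_aD/(πd³) = 1.2210 × 218.23 = 266.47 MPa
τ_m = K_s·8F_mD/(πd³) = 1.0739 × 318.22 = 341.74 MPa
Goodman: 1/n_f = τ_a/S_se + τ_m/S_su = 266.47/502 + 341.74/1100 = 0.53081 + 0.31068 = 0.84148
n_f = 1/0.84148 = 1.188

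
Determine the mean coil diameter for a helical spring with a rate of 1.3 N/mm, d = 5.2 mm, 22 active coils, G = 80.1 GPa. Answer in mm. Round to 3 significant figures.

63.5 mm

D = (Gd⁴/(8N_a·k))^(1/3) = (80.1×10³·5.2⁴/(8·22·1.3))^(1/3)
  = (255970)^(1/3) = 63.4936 mm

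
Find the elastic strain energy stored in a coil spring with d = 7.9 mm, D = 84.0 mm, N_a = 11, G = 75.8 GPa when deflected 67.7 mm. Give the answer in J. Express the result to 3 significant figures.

k = Gd⁴/(8D³N_a) = (75.8×10³)(7.9⁴)/(8·84.0³·11) = 5.6605 N/mm
U = ½kδ² = 0.5 × 5.6605 × 67.7² = 12972 N·mm = 12.972 J

13.0 J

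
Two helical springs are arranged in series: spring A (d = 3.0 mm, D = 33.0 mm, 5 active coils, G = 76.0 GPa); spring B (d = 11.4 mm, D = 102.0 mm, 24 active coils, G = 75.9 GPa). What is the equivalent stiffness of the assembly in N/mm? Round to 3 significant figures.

2.55 N/mm

k_A = Gd⁴/(8D³N_a) = (76.0×10³)(3.0⁴)/(8·33.0³·5) = 4.2825 N/mm
k_B = Gd⁴/(8D³N_a) = (75.9×10³)(11.4⁴)/(8·102.0³·24) = 6.2916 N/mm
Series: 1/k_eq = 1/4.2825 + 1/6.2916 = 0.39245; k_eq = 2.5481 N/mm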